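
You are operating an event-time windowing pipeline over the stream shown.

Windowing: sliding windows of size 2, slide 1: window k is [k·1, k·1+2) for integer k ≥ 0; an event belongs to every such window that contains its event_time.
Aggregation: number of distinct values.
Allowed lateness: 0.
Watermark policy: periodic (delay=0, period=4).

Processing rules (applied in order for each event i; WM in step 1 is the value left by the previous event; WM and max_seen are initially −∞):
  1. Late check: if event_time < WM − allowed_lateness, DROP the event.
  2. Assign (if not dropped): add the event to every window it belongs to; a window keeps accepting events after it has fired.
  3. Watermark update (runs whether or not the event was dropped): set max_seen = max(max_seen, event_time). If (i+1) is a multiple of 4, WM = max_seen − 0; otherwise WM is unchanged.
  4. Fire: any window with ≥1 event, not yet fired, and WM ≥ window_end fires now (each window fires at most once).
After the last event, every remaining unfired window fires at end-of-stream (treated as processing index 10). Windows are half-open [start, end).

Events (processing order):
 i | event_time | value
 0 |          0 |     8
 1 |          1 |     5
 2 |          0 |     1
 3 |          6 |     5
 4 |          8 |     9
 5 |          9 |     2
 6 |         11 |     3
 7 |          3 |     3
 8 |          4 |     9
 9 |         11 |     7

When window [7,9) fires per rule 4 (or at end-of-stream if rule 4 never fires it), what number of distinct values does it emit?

i=0 t=0 v=8: → [0,2); WM=−∞
i=1 t=1 v=5: → [1,3),[0,2); WM=−∞
i=2 t=0 v=1: → [0,2); WM=−∞
i=3 t=6 v=5: → [6,8),[5,7); WM=6; [0,2) fires=3 [1,3) fires=1
i=4 t=8 v=9: → [8,10),[7,9); WM=6
i=5 t=9 v=2: → [9,11),[8,10); WM=6
i=6 t=11 v=3: → [11,13),[10,12); WM=6
i=7 t=3 v=3: DROP (t<6-0); WM=11; [5,7) fires=1 [6,8) fires=1 [7,9) fires=1 [8,10) fires=2 [9,11) fires=1
i=8 t=4 v=9: DROP (t<11-0); WM=11
i=9 t=11 v=7: → [11,13),[10,12); WM=11

1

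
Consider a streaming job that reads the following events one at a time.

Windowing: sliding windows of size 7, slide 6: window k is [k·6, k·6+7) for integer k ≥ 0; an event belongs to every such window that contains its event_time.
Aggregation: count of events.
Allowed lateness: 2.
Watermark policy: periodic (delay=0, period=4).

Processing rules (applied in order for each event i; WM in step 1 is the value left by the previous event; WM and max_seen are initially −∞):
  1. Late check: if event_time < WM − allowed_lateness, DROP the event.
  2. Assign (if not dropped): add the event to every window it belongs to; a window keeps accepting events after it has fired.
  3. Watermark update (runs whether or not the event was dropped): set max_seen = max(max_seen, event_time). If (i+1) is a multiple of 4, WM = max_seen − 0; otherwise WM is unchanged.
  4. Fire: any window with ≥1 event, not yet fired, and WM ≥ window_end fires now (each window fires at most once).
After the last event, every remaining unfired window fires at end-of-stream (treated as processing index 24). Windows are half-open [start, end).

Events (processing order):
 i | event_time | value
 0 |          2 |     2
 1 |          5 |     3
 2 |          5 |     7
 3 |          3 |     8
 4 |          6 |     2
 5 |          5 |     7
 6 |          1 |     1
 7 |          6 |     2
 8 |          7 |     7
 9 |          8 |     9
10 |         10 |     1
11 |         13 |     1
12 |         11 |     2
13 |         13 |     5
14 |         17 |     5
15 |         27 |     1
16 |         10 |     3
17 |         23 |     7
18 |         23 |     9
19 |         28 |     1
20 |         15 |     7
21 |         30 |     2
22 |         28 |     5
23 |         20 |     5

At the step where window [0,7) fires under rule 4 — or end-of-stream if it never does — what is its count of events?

7

i=0 t=2 v=2: → [0,7); WM=−∞
i=1 t=5 v=3: → [0,7); WM=−∞
i=2 t=5 v=7: → [0,7); WM=−∞
i=3 t=3 v=8: → [0,7); WM=5
i=4 t=6 v=2: → [6,13),[0,7); WM=5
i=5 t=5 v=7: → [0,7); WM=5
i=6 t=1 v=1: DROP (t<5-2); WM=5
i=7 t=6 v=2: → [6,13),[0,7); WM=6
i=8 t=7 v=7: → [6,13); WM=6
i=9 t=8 v=9: → [6,13); WM=6
i=10 t=10 v=1: → [6,13); WM=6
i=11 t=13 v=1: → [12,19); WM=13; [0,7) fires=7 [6,13) fires=5
i=12 t=11 v=2: → [6,13); WM=13
i=13 t=13 v=5: → [12,19); WM=13
i=14 t=17 v=5: → [12,19); WM=13
i=15 t=27 v=1: → [24,31); WM=27; [12,19) fires=3
i=16 t=10 v=3: DROP (t<27-2); WM=27
i=17 t=23 v=7: DROP (t<27-2); WM=27
i=18 t=23 v=9: DROP (t<27-2); WM=27
i=19 t=28 v=1: → [24,31); WM=28
i=20 t=15 v=7: DROP (t<28-2); WM=28
i=21 t=30 v=2: → [30,37),[24,31); WM=28
i=22 t=28 v=5: → [24,31); WM=28
i=23 t=20 v=5: DROP (t<28-2); WM=30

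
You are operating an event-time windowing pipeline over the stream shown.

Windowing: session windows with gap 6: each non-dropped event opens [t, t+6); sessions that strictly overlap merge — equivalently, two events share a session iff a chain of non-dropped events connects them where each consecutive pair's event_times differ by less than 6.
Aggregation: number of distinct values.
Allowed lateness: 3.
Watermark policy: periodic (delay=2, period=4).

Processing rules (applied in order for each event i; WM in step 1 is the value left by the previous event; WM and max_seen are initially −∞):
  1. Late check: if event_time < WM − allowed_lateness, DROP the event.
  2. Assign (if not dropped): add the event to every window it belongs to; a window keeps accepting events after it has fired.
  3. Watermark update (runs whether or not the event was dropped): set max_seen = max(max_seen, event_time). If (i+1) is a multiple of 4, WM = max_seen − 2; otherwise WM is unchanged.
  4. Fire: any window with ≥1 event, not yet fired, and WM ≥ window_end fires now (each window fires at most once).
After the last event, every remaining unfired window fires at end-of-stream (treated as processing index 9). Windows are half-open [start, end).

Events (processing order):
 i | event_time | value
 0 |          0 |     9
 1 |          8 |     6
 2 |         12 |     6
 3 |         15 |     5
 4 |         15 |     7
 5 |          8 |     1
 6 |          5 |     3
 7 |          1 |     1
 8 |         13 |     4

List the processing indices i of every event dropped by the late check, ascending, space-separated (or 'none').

i=0 t=0 v=9: → [0,6); WM=−∞
i=1 t=8 v=6: → [8,14); WM=−∞
i=2 t=12 v=6: → [8,18); WM=−∞
i=3 t=15 v=5: → [8,21); WM=13
i=4 t=15 v=7: → [8,21); WM=13
i=5 t=8 v=1: DROP (t<13-3); WM=13
i=6 t=5 v=3: DROP (t<13-3); WM=13
i=7 t=1 v=1: DROP (t<13-3); WM=13
i=8 t=13 v=4: → [8,21); WM=13

5 6 7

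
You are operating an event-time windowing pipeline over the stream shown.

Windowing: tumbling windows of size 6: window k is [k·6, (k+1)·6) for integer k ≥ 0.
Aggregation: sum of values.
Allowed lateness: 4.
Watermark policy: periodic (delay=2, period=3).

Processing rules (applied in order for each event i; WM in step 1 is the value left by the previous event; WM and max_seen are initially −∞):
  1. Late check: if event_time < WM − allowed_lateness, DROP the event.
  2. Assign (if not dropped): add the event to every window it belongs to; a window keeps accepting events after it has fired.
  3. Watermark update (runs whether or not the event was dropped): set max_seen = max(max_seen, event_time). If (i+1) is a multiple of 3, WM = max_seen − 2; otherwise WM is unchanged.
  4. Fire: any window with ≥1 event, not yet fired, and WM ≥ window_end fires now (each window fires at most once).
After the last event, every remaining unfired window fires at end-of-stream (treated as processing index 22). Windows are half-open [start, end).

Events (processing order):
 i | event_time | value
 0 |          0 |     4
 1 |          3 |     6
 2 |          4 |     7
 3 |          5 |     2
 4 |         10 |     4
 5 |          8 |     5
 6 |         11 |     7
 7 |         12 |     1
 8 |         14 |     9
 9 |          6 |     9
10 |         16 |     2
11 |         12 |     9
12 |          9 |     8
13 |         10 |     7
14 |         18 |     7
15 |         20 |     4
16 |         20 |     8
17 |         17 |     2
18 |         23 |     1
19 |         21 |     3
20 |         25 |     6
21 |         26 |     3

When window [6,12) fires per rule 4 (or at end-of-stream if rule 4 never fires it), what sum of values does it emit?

i=0 t=0 v=4: → [0,6); WM=−∞
i=1 t=3 v=6: → [0,6); WM=−∞
i=2 t=4 v=7: → [0,6); WM=2
i=3 t=5 v=2: → [0,6); WM=2
i=4 t=10 v=4: → [6,12); WM=2
i=5 t=8 v=5: → [6,12); WM=8; [0,6) fires=19
i=6 t=11 v=7: → [6,12); WM=8
i=7 t=12 v=1: → [12,18); WM=8
i=8 t=14 v=9: → [12,18); WM=12; [6,12) fires=16
i=9 t=6 v=9: DROP (t<12-4); WM=12
i=10 t=16 v=2: → [12,18); WM=12
i=11 t=12 v=9: → [12,18); WM=14
i=12 t=9 v=8: DROP (t<14-4); WM=14
i=13 t=10 v=7: → [6,12); WM=14
i=14 t=18 v=7: → [18,24); WM=16
i=15 t=20 v=4: → [18,24); WM=16
i=16 t=20 v=8: → [18,24); WM=16
i=17 t=17 v=2: → [12,18); WM=18; [12,18) fires=23
i=18 t=23 v=1: → [18,24); WM=18
i=19 t=21 v=3: → [18,24); WM=18
i=20 t=25 v=6: → [24,30); WM=23
i=21 t=26 v=3: → [24,30); WM=23

16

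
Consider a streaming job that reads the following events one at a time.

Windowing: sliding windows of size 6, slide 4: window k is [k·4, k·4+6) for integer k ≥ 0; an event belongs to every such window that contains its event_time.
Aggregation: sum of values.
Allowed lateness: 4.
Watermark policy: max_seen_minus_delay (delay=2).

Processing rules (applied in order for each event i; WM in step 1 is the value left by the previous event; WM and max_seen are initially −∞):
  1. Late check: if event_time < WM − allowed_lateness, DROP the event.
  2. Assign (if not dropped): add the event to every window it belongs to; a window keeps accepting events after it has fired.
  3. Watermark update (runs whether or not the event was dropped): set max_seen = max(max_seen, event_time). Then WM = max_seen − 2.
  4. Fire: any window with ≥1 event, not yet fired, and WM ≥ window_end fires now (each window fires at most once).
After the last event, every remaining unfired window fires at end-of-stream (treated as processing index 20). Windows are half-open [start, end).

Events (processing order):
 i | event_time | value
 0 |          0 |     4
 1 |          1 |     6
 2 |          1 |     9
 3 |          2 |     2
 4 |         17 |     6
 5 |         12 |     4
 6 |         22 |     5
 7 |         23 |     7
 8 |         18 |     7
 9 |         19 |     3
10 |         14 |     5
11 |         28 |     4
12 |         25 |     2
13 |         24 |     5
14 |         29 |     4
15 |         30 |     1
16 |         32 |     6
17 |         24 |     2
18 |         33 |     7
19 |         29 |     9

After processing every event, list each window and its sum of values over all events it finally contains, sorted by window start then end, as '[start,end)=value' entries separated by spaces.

i=0 t=0 v=4: → [0,6); WM=-2
i=1 t=1 v=6: → [0,6); WM=-1
i=2 t=1 v=9: → [0,6); WM=-1
i=3 t=2 v=2: → [0,6); WM=0
i=4 t=17 v=6: → [16,22),[12,18); WM=15; [0,6) fires=21
i=5 t=12 v=4: → [12,18),[8,14); WM=15; [8,14) fires=4
i=6 t=22 v=5: → [20,26); WM=20; [12,18) fires=10
i=7 t=23 v=7: → [20,26); WM=21
i=8 t=18 v=7: → [16,22); WM=21
i=9 t=19 v=3: → [16,22); WM=21
i=10 t=14 v=5: DROP (t<21-4); WM=21
i=11 t=28 v=4: → [28,34),[24,30); WM=26; [16,22) fires=16 [20,26) fires=12
i=12 t=25 v=2: → [24,30),[20,26); WM=26
i=13 t=24 v=5: → [24,30),[20,26); WM=26
i=14 t=29 v=4: → [28,34),[24,30); WM=27
i=15 t=30 v=1: → [28,34); WM=28
i=16 t=32 v=6: → [32,38),[28,34); WM=30; [24,30) fires=15
i=17 t=24 v=2: DROP (t<30-4); WM=30
i=18 t=33 v=7: → [32,38),[28,34); WM=31
i=19 t=29 v=9: → [28,34),[24,30); WM=31

[0,6)=21 [8,14)=4 [12,18)=10 [16,22)=16 [20,26)=19 [24,30)=24 [28,34)=31 [32,38)=13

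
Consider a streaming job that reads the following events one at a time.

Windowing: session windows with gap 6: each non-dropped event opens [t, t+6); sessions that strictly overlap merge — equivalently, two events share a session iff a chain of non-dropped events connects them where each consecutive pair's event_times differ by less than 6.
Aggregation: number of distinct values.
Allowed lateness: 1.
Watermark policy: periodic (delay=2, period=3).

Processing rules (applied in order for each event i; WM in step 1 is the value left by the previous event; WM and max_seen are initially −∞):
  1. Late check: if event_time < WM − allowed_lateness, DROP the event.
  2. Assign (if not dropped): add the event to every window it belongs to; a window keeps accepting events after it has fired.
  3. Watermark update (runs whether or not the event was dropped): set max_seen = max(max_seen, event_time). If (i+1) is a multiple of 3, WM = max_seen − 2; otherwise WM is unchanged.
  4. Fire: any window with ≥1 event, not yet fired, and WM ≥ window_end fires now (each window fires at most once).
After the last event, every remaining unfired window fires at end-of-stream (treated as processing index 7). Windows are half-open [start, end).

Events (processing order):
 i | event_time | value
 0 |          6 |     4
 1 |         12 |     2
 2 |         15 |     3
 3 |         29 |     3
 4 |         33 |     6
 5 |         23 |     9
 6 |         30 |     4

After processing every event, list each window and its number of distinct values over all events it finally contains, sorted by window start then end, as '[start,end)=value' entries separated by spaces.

[6,12)=1 [12,21)=2 [23,29)=1 [29,39)=3

i=0 t=6 v=4: → [6,12); WM=−∞
i=1 t=12 v=2: → [12,18); WM=−∞
i=2 t=15 v=3: → [12,21); WM=13
i=3 t=29 v=3: → [29,35); WM=13
i=4 t=33 v=6: → [29,39); WM=13
i=5 t=23 v=9: → [23,29); WM=31
i=6 t=30 v=4: → [29,39); WM=31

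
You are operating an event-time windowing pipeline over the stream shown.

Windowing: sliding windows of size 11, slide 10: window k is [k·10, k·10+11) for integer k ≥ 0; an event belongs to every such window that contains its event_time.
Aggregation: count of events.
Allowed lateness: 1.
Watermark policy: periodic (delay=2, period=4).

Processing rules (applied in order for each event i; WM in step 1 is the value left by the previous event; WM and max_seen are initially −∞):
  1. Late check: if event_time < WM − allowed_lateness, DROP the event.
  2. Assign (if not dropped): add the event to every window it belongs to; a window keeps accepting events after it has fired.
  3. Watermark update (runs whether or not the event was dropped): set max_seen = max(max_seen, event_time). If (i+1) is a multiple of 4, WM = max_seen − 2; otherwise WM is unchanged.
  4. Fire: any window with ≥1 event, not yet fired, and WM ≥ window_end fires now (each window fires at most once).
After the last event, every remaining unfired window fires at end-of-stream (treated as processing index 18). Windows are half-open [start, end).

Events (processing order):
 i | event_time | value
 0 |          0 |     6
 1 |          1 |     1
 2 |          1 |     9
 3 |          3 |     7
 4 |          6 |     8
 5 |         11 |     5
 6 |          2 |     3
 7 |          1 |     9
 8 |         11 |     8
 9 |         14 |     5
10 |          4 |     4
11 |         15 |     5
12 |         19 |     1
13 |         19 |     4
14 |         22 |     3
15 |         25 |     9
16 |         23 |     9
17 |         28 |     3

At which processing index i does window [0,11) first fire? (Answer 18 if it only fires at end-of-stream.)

i=0 t=0 v=6: → [0,11); WM=−∞
i=1 t=1 v=1: → [0,11); WM=−∞
i=2 t=1 v=9: → [0,11); WM=−∞
i=3 t=3 v=7: → [0,11); WM=1
i=4 t=6 v=8: → [0,11); WM=1
i=5 t=11 v=5: → [10,21); WM=1
i=6 t=2 v=3: → [0,11); WM=1
i=7 t=1 v=9: → [0,11); WM=9
i=8 t=11 v=8: → [10,21); WM=9
i=9 t=14 v=5: → [10,21); WM=9
i=10 t=4 v=4: DROP (t<9-1); WM=9
i=11 t=15 v=5: → [10,21); WM=13; [0,11) fires=7
i=12 t=19 v=1: → [10,21); WM=13
i=13 t=19 v=4: → [10,21); WM=13
i=14 t=22 v=3: → [20,31); WM=13
i=15 t=25 v=9: → [20,31); WM=23; [10,21) fires=6
i=16 t=23 v=9: → [20,31); WM=23
i=17 t=28 v=3: → [20,31); WM=23

11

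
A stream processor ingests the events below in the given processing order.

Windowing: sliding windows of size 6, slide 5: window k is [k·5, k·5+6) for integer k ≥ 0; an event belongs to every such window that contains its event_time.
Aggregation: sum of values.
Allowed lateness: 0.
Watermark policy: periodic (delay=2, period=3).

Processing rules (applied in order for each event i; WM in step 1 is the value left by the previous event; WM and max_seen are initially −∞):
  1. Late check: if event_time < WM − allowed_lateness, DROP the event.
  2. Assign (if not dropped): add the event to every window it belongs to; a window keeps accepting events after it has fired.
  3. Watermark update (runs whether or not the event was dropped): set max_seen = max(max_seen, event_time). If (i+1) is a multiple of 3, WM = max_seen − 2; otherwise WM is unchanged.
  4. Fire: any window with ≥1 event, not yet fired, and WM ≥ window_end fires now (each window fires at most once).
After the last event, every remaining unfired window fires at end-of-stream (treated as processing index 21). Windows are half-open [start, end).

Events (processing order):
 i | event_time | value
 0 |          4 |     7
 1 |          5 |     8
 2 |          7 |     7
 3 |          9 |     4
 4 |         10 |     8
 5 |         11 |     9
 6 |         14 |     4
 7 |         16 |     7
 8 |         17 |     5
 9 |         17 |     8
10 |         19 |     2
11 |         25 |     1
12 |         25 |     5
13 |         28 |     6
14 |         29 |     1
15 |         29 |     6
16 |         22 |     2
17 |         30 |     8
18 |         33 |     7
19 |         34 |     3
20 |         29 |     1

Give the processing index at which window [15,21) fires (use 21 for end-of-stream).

i=0 t=4 v=7: → [0,6); WM=−∞
i=1 t=5 v=8: → [5,11),[0,6); WM=−∞
i=2 t=7 v=7: → [5,11); WM=5
i=3 t=9 v=4: → [5,11); WM=5
i=4 t=10 v=8: → [10,16),[5,11); WM=5
i=5 t=11 v=9: → [10,16); WM=9; [0,6) fires=15
i=6 t=14 v=4: → [10,16); WM=9
i=7 t=16 v=7: → [15,21); WM=9
i=8 t=17 v=5: → [15,21); WM=15; [5,11) fires=27
i=9 t=17 v=8: → [15,21); WM=15
i=10 t=19 v=2: → [15,21); WM=15
i=11 t=25 v=1: → [25,31),[20,26); WM=23; [10,16) fires=21 [15,21) fires=22
i=12 t=25 v=5: → [25,31),[20,26); WM=23
i=13 t=28 v=6: → [25,31); WM=23
i=14 t=29 v=1: → [25,31); WM=27; [20,26) fires=6
i=15 t=29 v=6: → [25,31); WM=27
i=16 t=22 v=2: DROP (t<27-0); WM=27
i=17 t=30 v=8: → [30,36),[25,31); WM=28
i=18 t=33 v=7: → [30,36); WM=28
i=19 t=34 v=3: → [30,36); WM=28
i=20 t=29 v=1: → [25,31); WM=32; [25,31) fires=28

11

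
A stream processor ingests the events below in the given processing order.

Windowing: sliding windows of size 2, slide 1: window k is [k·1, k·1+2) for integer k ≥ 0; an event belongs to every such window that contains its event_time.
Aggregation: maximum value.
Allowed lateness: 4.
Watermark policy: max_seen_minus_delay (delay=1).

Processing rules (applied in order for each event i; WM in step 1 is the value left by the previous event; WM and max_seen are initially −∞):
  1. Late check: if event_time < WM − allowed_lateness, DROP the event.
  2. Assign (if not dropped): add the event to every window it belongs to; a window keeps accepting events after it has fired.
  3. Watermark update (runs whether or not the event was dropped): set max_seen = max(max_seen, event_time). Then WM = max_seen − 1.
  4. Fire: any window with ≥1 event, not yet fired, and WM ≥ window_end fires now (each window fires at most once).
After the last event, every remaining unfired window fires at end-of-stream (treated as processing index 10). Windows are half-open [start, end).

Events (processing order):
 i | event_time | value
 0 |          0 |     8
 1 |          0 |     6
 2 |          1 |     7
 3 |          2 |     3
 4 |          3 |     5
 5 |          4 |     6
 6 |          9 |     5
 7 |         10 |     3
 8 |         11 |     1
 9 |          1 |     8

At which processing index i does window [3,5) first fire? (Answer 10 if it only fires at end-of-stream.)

i=0 t=0 v=8: → [0,2); WM=-1
i=1 t=0 v=6: → [0,2); WM=-1
i=2 t=1 v=7: → [1,3),[0,2); WM=0
i=3 t=2 v=3: → [2,4),[1,3); WM=1
i=4 t=3 v=5: → [3,5),[2,4); WM=2; [0,2) fires=8
i=5 t=4 v=6: → [4,6),[3,5); WM=3; [1,3) fires=7
i=6 t=9 v=5: → [9,11),[8,10); WM=8; [2,4) fires=5 [3,5) fires=6 [4,6) fires=6
i=7 t=10 v=3: → [10,12),[9,11); WM=9
i=8 t=11 v=1: → [11,13),[10,12); WM=10; [8,10) fires=5
i=9 t=1 v=8: DROP (t<10-4); WM=10

6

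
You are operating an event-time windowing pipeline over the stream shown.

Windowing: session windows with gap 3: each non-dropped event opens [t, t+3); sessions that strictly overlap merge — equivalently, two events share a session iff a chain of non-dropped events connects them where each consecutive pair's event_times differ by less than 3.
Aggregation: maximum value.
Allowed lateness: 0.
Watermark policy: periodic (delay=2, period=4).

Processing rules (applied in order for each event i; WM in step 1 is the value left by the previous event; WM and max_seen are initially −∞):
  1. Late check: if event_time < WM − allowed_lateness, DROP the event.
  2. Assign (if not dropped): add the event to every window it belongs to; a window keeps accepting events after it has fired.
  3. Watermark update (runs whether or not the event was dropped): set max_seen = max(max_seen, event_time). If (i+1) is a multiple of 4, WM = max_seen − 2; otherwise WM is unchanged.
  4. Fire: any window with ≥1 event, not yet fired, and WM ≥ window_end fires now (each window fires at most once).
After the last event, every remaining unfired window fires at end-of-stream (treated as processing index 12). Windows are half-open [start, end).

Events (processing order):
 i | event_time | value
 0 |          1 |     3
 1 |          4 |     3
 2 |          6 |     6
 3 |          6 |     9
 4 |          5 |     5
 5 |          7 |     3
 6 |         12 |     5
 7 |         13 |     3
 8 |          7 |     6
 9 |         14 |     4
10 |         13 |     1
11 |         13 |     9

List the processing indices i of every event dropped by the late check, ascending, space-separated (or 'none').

8

i=0 t=1 v=3: → [1,4); WM=−∞
i=1 t=4 v=3: → [4,7); WM=−∞
i=2 t=6 v=6: → [4,9); WM=−∞
i=3 t=6 v=9: → [4,9); WM=4
i=4 t=5 v=5: → [4,9); WM=4
i=5 t=7 v=3: → [4,10); WM=4
i=6 t=12 v=5: → [12,15); WM=4
i=7 t=13 v=3: → [12,16); WM=11
i=8 t=7 v=6: DROP (t<11-0); WM=11
i=9 t=14 v=4: → [12,17); WM=11
i=10 t=13 v=1: → [12,17); WM=11
i=11 t=13 v=9: → [12,17); WM=12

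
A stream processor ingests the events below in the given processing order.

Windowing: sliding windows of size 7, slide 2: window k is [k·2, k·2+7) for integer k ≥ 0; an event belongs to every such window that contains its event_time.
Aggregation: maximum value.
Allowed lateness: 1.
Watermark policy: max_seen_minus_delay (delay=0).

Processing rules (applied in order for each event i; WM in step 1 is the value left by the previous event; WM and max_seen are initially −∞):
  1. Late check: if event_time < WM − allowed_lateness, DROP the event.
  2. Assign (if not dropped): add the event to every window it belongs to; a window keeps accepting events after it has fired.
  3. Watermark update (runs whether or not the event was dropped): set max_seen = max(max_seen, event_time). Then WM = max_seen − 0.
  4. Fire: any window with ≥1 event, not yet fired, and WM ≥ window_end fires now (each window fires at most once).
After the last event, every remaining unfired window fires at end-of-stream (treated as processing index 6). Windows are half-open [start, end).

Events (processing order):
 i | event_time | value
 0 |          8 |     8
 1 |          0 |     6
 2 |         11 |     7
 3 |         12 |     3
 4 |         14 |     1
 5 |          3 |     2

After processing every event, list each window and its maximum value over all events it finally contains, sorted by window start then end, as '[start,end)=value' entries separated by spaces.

i=0 t=8 v=8: → [8,15),[6,13),[4,11),[2,9); WM=8
i=1 t=0 v=6: DROP (t<8-1); WM=8
i=2 t=11 v=7: → [10,17),[8,15),[6,13); WM=11; [2,9) fires=8 [4,11) fires=8
i=3 t=12 v=3: → [12,19),[10,17),[8,15),[6,13); WM=12
i=4 t=14 v=1: → [14,21),[12,19),[10,17),[8,15); WM=14; [6,13) fires=8
i=5 t=3 v=2: DROP (t<14-1); WM=14

[2,9)=8 [4,11)=8 [6,13)=8 [8,15)=8 [10,17)=7 [12,19)=3 [14,21)=1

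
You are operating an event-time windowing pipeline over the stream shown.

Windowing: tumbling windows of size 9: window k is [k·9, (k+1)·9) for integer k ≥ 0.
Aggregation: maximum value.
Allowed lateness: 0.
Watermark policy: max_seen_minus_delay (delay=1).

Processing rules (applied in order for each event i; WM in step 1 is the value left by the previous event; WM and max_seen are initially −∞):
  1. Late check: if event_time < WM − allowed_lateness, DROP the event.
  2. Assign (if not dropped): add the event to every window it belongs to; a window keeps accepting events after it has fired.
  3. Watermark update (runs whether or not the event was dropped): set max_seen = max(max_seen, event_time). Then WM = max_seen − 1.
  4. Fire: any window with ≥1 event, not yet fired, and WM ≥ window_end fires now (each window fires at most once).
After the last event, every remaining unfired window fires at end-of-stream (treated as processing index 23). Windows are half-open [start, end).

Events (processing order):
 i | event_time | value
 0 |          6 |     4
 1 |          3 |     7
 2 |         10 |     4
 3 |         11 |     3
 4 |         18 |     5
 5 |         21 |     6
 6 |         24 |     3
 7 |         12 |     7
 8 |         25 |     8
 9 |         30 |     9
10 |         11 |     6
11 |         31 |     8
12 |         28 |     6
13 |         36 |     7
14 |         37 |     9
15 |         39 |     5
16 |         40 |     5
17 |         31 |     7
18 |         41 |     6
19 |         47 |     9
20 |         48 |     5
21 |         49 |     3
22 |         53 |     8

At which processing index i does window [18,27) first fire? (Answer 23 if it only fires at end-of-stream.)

i=0 t=6 v=4: → [0,9); WM=5
i=1 t=3 v=7: DROP (t<5-0); WM=5
i=2 t=10 v=4: → [9,18); WM=9; [0,9) fires=4
i=3 t=11 v=3: → [9,18); WM=10
i=4 t=18 v=5: → [18,27); WM=17
i=5 t=21 v=6: → [18,27); WM=20; [9,18) fires=4
i=6 t=24 v=3: → [18,27); WM=23
i=7 t=12 v=7: DROP (t<23-0); WM=23
i=8 t=25 v=8: → [18,27); WM=24
i=9 t=30 v=9: → [27,36); WM=29; [18,27) fires=8
i=10 t=11 v=6: DROP (t<29-0); WM=29
i=11 t=31 v=8: → [27,36); WM=30
i=12 t=28 v=6: DROP (t<30-0); WM=30
i=13 t=36 v=7: → [36,45); WM=35
i=14 t=37 v=9: → [36,45); WM=36; [27,36) fires=9
i=15 t=39 v=5: → [36,45); WM=38
i=16 t=40 v=5: → [36,45); WM=39
i=17 t=31 v=7: DROP (t<39-0); WM=39
i=18 t=41 v=6: → [36,45); WM=40
i=19 t=47 v=9: → [45,54); WM=46; [36,45) fires=9
i=20 t=48 v=5: → [45,54); WM=47
i=21 t=49 v=3: → [45,54); WM=48
i=22 t=53 v=8: → [45,54); WM=52

9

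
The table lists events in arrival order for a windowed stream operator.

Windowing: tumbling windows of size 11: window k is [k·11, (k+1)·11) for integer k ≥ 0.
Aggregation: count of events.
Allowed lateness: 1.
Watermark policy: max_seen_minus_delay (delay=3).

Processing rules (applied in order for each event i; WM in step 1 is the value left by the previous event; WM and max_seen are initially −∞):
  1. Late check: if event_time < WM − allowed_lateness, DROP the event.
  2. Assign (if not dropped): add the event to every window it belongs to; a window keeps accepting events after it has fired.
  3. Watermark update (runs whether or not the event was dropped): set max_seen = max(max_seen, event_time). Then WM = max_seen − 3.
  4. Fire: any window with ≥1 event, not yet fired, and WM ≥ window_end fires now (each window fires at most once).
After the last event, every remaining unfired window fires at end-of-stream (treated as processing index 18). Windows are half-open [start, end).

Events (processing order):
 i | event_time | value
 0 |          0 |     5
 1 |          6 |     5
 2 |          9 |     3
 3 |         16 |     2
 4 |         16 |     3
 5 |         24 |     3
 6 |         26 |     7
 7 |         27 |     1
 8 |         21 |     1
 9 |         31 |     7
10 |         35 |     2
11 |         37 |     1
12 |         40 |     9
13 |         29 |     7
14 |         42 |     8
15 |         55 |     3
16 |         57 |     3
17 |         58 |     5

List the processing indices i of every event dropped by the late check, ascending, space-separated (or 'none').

i=0 t=0 v=5: → [0,11); WM=-3
i=1 t=6 v=5: → [0,11); WM=3
i=2 t=9 v=3: → [0,11); WM=6
i=3 t=16 v=2: → [11,22); WM=13; [0,11) fires=3
i=4 t=16 v=3: → [11,22); WM=13
i=5 t=24 v=3: → [22,33); WM=21
i=6 t=26 v=7: → [22,33); WM=23; [11,22) fires=2
i=7 t=27 v=1: → [22,33); WM=24
i=8 t=21 v=1: DROP (t<24-1); WM=24
i=9 t=31 v=7: → [22,33); WM=28
i=10 t=35 v=2: → [33,44); WM=32
i=11 t=37 v=1: → [33,44); WM=34; [22,33) fires=4
i=12 t=40 v=9: → [33,44); WM=37
i=13 t=29 v=7: DROP (t<37-1); WM=37
i=14 t=42 v=8: → [33,44); WM=39
i=15 t=55 v=3: → [55,66); WM=52; [33,44) fires=4
i=16 t=57 v=3: → [55,66); WM=54
i=17 t=58 v=5: → [55,66); WM=55

8 13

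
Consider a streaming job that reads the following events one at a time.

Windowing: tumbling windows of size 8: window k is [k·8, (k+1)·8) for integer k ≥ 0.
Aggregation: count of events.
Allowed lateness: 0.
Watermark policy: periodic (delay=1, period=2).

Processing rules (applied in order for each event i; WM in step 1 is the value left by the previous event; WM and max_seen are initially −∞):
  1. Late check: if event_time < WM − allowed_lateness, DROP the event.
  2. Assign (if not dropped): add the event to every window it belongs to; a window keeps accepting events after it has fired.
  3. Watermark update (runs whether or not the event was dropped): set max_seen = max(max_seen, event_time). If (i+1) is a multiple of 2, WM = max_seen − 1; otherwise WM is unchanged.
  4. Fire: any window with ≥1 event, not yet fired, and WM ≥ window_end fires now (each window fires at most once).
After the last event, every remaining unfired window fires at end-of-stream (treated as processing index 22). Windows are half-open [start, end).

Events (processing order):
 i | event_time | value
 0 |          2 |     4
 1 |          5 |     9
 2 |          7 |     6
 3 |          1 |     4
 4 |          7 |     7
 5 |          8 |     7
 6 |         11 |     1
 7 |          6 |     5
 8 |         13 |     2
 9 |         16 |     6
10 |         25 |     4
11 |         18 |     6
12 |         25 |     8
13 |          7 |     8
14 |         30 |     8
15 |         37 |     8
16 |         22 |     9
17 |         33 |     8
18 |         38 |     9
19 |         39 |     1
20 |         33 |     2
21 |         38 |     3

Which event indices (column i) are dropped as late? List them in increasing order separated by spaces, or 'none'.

i=0 t=2 v=4: → [0,8); WM=−∞
i=1 t=5 v=9: → [0,8); WM=4
i=2 t=7 v=6: → [0,8); WM=4
i=3 t=1 v=4: DROP (t<4-0); WM=6
i=4 t=7 v=7: → [0,8); WM=6
i=5 t=8 v=7: → [8,16); WM=7
i=6 t=11 v=1: → [8,16); WM=7
i=7 t=6 v=5: DROP (t<7-0); WM=10; [0,8) fires=4
i=8 t=13 v=2: → [8,16); WM=10
i=9 t=16 v=6: → [16,24); WM=15
i=10 t=25 v=4: → [24,32); WM=15
i=11 t=18 v=6: → [16,24); WM=24; [8,16) fires=3 [16,24) fires=2
i=12 t=25 v=8: → [24,32); WM=24
i=13 t=7 v=8: DROP (t<24-0); WM=24
i=14 t=30 v=8: → [24,32); WM=24
i=15 t=37 v=8: → [32,40); WM=36; [24,32) fires=3
i=16 t=22 v=9: DROP (t<36-0); WM=36
i=17 t=33 v=8: DROP (t<36-0); WM=36
i=18 t=38 v=9: → [32,40); WM=36
i=19 t=39 v=1: → [32,40); WM=38
i=20 t=33 v=2: DROP (t<38-0); WM=38
i=21 t=38 v=3: → [32,40); WM=38

3 7 13 16 17 20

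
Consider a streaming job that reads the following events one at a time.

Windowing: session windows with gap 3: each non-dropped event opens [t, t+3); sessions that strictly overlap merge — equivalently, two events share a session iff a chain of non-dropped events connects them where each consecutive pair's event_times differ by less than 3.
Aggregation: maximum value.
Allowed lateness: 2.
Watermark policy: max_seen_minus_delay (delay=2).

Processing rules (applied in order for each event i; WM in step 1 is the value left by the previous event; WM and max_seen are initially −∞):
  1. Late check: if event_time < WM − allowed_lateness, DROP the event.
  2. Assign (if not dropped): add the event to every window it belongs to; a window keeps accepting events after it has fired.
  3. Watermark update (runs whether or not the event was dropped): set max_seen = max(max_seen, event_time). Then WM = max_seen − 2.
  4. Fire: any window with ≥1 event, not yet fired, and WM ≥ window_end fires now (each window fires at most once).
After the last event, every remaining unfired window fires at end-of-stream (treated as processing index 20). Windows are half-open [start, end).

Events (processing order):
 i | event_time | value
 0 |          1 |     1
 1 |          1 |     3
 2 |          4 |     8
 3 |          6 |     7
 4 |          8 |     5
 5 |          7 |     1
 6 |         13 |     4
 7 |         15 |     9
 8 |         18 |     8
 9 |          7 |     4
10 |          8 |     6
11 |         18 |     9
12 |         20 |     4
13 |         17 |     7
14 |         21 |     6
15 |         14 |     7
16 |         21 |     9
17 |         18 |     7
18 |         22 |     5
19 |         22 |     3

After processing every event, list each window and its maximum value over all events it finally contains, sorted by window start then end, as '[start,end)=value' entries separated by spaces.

i=0 t=1 v=1: → [1,4); WM=-1
i=1 t=1 v=3: → [1,4); WM=-1
i=2 t=4 v=8: → [4,7); WM=2
i=3 t=6 v=7: → [4,9); WM=4
i=4 t=8 v=5: → [4,11); WM=6
i=5 t=7 v=1: → [4,11); WM=6
i=6 t=13 v=4: → [13,16); WM=11
i=7 t=15 v=9: → [13,18); WM=13
i=8 t=18 v=8: → [18,21); WM=16
i=9 t=7 v=4: DROP (t<16-2); WM=16
i=10 t=8 v=6: DROP (t<16-2); WM=16
i=11 t=18 v=9: → [18,21); WM=16
i=12 t=20 v=4: → [18,23); WM=18
i=13 t=17 v=7: → [13,23); WM=18
i=14 t=21 v=6: → [13,24); WM=19
i=15 t=14 v=7: DROP (t<19-2); WM=19
i=16 t=21 v=9: → [13,24); WM=19
i=17 t=18 v=7: → [13,24); WM=19
i=18 t=22 v=5: → [13,25); WM=20
i=19 t=22 v=3: → [13,25); WM=20

[1,4)=3 [4,11)=8 [13,25)=9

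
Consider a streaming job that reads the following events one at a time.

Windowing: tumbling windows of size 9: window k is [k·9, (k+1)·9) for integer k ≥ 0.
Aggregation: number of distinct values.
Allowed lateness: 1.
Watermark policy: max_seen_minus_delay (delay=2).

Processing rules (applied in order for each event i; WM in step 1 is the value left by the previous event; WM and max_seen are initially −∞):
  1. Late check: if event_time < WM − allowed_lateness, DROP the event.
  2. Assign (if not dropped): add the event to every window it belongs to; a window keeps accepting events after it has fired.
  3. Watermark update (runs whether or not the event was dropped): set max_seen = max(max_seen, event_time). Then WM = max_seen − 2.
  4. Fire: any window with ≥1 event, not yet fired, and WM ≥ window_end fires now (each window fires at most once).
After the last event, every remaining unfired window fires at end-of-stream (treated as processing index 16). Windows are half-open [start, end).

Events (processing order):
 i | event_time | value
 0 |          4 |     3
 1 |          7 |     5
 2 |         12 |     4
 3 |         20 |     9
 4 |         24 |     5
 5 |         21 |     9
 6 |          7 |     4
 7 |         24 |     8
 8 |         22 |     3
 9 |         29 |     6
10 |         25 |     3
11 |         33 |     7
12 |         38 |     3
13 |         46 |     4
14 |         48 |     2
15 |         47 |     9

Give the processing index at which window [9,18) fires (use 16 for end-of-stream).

i=0 t=4 v=3: → [0,9); WM=2
i=1 t=7 v=5: → [0,9); WM=5
i=2 t=12 v=4: → [9,18); WM=10; [0,9) fires=2
i=3 t=20 v=9: → [18,27); WM=18; [9,18) fires=1
i=4 t=24 v=5: → [18,27); WM=22
i=5 t=21 v=9: → [18,27); WM=22
i=6 t=7 v=4: DROP (t<22-1); WM=22
i=7 t=24 v=8: → [18,27); WM=22
i=8 t=22 v=3: → [18,27); WM=22
i=9 t=29 v=6: → [27,36); WM=27; [18,27) fires=4
i=10 t=25 v=3: DROP (t<27-1); WM=27
i=11 t=33 v=7: → [27,36); WM=31
i=12 t=38 v=3: → [36,45); WM=36; [27,36) fires=2
i=13 t=46 v=4: → [45,54); WM=44
i=14 t=48 v=2: → [45,54); WM=46; [36,45) fires=1
i=15 t=47 v=9: → [45,54); WM=46

3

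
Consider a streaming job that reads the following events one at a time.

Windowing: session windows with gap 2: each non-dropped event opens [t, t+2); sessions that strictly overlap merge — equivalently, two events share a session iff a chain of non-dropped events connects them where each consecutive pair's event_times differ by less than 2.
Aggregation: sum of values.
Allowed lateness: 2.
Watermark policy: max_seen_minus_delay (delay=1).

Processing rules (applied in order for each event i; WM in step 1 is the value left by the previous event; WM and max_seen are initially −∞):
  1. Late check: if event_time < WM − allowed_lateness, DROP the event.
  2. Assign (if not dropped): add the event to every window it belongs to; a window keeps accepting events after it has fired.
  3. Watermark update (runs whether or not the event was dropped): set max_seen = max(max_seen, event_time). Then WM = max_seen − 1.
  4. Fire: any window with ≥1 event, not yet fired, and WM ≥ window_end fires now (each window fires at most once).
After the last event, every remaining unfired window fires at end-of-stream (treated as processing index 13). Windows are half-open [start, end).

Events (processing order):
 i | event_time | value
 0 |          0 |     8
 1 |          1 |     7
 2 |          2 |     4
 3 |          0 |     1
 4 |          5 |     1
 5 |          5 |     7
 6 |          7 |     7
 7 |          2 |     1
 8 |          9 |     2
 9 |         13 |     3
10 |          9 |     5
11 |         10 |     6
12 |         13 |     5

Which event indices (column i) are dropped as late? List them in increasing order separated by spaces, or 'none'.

7 10

i=0 t=0 v=8: → [0,2); WM=-1
i=1 t=1 v=7: → [0,3); WM=0
i=2 t=2 v=4: → [0,4); WM=1
i=3 t=0 v=1: → [0,4); WM=1
i=4 t=5 v=1: → [5,7); WM=4
i=5 t=5 v=7: → [5,7); WM=4
i=6 t=7 v=7: → [7,9); WM=6
i=7 t=2 v=1: DROP (t<6-2); WM=6
i=8 t=9 v=2: → [9,11); WM=8
i=9 t=13 v=3: → [13,15); WM=12
i=10 t=9 v=5: DROP (t<12-2); WM=12
i=11 t=10 v=6: → [9,12); WM=12
i=12 t=13 v=5: → [13,15); WM=12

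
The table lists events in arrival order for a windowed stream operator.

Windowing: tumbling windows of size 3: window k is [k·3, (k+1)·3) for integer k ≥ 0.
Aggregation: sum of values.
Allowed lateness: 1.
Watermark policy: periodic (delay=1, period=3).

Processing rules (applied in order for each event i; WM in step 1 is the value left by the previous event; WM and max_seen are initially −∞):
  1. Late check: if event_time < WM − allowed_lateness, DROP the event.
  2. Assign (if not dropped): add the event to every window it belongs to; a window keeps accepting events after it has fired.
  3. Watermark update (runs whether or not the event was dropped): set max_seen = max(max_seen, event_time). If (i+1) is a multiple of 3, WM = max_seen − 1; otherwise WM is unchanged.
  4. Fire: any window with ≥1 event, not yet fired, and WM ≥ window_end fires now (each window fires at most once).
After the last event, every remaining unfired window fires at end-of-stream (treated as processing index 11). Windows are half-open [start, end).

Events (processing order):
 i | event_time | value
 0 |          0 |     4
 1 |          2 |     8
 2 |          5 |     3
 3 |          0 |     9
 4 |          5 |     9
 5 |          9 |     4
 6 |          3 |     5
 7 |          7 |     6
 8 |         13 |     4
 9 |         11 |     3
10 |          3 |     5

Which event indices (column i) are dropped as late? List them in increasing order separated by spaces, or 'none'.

3 6 10

i=0 t=0 v=4: → [0,3); WM=−∞
i=1 t=2 v=8: → [0,3); WM=−∞
i=2 t=5 v=3: → [3,6); WM=4; [0,3) fires=12
i=3 t=0 v=9: DROP (t<4-1); WM=4
i=4 t=5 v=9: → [3,6); WM=4
i=5 t=9 v=4: → [9,12); WM=8; [3,6) fires=12
i=6 t=3 v=5: DROP (t<8-1); WM=8
i=7 t=7 v=6: → [6,9); WM=8
i=8 t=13 v=4: → [12,15); WM=12; [6,9) fires=6 [9,12) fires=4
i=9 t=11 v=3: → [9,12); WM=12
i=10 t=3 v=5: DROP (t<12-1); WM=12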